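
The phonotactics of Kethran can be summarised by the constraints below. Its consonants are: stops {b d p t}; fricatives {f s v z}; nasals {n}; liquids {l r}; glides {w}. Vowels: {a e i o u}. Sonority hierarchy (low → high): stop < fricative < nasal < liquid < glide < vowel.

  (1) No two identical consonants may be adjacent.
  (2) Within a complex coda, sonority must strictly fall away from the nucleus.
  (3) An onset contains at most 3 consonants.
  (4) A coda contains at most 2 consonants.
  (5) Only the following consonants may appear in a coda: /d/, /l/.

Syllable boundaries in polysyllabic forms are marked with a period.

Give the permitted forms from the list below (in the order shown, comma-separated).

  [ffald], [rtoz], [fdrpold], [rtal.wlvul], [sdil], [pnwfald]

[ffald] — violates constraint 1: adjacent identical consonants /ff/ → not permitted
[rtoz] — violates constraint 5: syllable 1 coda contains /z/, which is not a licensed coda consonant → not permitted
[fdrpold] — violates constraint 3: syllable 1 onset /fdrp/ has 4 consonants (> 3) → not permitted
[rtal.wlvul] — σ1 onset /rt/ (2C), coda /l/ ok; σ2 onset /wlv/ (3C), coda /l/ ok → permitted
[sdil] — σ1 onset /sd/ (2C), coda /l/ ok → permitted
[pnwfald] — violates constraint 3: syllable 1 onset /pnwf/ has 4 consonants (> 3) → not permitted

[rtal.wlvul], [sdil]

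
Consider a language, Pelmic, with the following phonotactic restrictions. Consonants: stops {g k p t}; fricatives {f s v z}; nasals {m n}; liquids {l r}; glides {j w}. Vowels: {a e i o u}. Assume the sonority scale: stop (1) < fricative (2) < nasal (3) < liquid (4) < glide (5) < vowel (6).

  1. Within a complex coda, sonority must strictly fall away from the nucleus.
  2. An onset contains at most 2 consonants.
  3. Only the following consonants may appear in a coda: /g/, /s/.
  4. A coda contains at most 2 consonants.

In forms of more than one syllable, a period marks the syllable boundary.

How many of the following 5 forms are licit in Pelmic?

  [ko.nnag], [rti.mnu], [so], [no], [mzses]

4

[ko.nnag] — σ1 onset /k/, coda /∅/ ok; σ2 onset /nn/ (2C), coda /g/ ok → licit
[rti.mnu] — σ1 onset /rt/ (2C), coda /∅/ ok; σ2 onset /mn/ (2C), coda /∅/ ok → licit
[so] — σ1 onset /s/, coda /∅/ ok → licit
[no] — σ1 onset /n/, coda /∅/ ok → licit
[mzses] — violates constraint 2: syllable 1 onset /mzs/ has 3 consonants (> 2) → illicit
Licit: [ko.nnag], [rti.mnu], [so], [no] → 4.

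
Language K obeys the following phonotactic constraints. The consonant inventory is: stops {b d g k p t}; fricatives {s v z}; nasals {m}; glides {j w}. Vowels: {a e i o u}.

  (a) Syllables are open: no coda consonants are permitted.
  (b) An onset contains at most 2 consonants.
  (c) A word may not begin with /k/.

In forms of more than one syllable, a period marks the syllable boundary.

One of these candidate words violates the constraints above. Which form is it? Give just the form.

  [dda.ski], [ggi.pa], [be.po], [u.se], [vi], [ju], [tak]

[tak]

[dda.ski] — σ1 onset /dd/ (2C), coda /∅/ ok; σ2 onset /sk/ (2C), coda /∅/ ok → licit
[ggi.pa] — σ1 onset /gg/ (2C), coda /∅/ ok; σ2 onset /p/, coda /∅/ ok → licit
[be.po] — σ1 onset /b/, coda /∅/ ok; σ2 onset /p/, coda /∅/ ok → licit
[u.se] — σ1 onset /∅/, coda /∅/ ok; σ2 onset /s/, coda /∅/ ok → licit
[vi] — σ1 onset /v/, coda /∅/ ok → licit
[ju] — σ1 onset /j/, coda /∅/ ok → licit
[tak] — violates constraint (a): syllable 1 coda /k/ has 1 consonant (> 0) → illicit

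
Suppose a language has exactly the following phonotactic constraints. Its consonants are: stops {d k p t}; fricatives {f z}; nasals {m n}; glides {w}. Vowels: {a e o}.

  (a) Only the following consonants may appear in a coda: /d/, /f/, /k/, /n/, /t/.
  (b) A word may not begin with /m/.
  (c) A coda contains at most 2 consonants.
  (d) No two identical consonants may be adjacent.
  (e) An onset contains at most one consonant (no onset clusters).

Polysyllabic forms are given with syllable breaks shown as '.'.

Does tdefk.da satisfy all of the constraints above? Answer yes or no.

tdefk.da — violates constraint (e): syllable 1 onset /td/ has 2 consonants (> 1) → ill-formed

no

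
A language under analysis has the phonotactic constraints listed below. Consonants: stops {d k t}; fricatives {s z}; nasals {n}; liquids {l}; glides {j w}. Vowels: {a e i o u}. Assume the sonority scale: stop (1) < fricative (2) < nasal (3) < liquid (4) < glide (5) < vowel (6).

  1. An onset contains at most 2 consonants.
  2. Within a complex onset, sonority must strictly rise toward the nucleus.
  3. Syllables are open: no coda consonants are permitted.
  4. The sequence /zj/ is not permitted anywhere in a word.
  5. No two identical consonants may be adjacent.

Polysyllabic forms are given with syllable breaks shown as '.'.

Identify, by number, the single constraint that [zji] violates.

4

[zji]: contains banned sequence /zj/.
This is a violation of constraint 4: "The sequence /zj/ is not permitted anywhere in a word."
The remaining constraints (1, 2, 3, 5) are satisfied.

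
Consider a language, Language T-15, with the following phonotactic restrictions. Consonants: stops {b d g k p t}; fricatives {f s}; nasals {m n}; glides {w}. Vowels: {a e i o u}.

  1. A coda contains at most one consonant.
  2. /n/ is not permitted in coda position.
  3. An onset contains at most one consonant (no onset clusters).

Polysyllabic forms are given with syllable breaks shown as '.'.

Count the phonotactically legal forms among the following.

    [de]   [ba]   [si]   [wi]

4

[de] — σ1 onset /d/, coda /∅/ ok → phonotactically legal
[ba] — σ1 onset /b/, coda /∅/ ok → phonotactically legal
[si] — σ1 onset /s/, coda /∅/ ok → phonotactically legal
[wi] — σ1 onset /w/, coda /∅/ ok → phonotactically legal
Phonotactically legal: [de], [ba], [si], [wi] → 4.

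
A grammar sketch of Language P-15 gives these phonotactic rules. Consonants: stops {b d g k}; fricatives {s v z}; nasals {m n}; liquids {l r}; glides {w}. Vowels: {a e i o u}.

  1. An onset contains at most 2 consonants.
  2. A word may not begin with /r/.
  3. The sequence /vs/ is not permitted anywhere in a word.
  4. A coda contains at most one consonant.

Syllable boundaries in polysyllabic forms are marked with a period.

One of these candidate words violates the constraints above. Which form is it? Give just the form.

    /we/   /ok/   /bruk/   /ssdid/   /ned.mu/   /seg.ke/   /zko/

/we/ — σ1 onset /w/, coda /∅/ ok → permitted
/ok/ — σ1 onset /∅/, coda /k/ ok → permitted
/bruk/ — σ1 onset /br/ (2C), coda /k/ ok → permitted
/ssdid/ — violates constraint 1: syllable 1 onset /ssd/ has 3 consonants (> 2) → not permitted
/ned.mu/ — σ1 onset /n/, coda /d/ ok; σ2 onset /m/, coda /∅/ ok → permitted
/seg.ke/ — σ1 onset /s/, coda /g/ ok; σ2 onset /k/, coda /∅/ ok → permitted
/zko/ — σ1 onset /zk/ (2C), coda /∅/ ok → permitted

/ssdid/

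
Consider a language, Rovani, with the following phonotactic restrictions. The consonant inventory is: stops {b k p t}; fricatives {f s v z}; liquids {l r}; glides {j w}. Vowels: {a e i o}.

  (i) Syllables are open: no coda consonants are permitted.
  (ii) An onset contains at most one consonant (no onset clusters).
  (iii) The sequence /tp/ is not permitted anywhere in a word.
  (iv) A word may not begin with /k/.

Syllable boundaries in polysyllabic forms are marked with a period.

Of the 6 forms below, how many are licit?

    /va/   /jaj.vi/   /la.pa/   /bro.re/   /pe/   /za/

/va/ — σ1 onset /v/, coda /∅/ ok → licit
/jaj.vi/ — violates constraint (i): syllable 1 coda /j/ has 1 consonant (> 0) → illicit
/la.pa/ — σ1 onset /l/, coda /∅/ ok; σ2 onset /p/, coda /∅/ ok → licit
/bro.re/ — violates constraint (ii): syllable 1 onset /br/ has 2 consonants (> 1) → illicit
/pe/ — σ1 onset /p/, coda /∅/ ok → licit
/za/ — σ1 onset /z/, coda /∅/ ok → licit
Licit: /va/, /la.pa/, /pe/, /za/ → 4.

4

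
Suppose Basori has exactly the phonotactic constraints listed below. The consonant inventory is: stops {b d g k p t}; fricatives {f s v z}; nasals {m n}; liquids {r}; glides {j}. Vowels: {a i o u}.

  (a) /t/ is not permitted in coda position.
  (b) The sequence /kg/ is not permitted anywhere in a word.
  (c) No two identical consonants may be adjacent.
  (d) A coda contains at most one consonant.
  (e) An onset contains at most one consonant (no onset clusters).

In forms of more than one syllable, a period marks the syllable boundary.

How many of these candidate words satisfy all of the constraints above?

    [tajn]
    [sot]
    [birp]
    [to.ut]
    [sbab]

0

[tajn] — violates constraint (d): syllable 1 coda /jn/ has 2 consonants (> 1) → ill-formed
[sot] — violates constraint (a): syllable 1 coda contains /t/ → ill-formed
[birp] — violates constraint (d): syllable 1 coda /rp/ has 2 consonants (> 1) → ill-formed
[to.ut] — violates constraint (a): syllable 2 coda contains /t/ → ill-formed
[sbab] — violates constraint (e): syllable 1 onset /sb/ has 2 consonants (> 1) → ill-formed
No form is well-formed → 0.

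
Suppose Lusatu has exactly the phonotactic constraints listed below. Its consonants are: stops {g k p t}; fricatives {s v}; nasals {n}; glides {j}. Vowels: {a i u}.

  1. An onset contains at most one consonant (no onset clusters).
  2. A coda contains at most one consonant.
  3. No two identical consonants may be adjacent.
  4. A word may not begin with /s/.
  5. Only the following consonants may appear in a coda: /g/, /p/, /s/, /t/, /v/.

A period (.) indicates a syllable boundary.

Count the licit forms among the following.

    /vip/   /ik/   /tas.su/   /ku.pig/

2

/vip/ — σ1 onset /v/, coda /p/ ok → licit
/ik/ — violates constraint 5: syllable 1 coda contains /k/, which is not a licensed coda consonant → illicit
/tas.su/ — violates constraint 3: adjacent identical consonants /ss/ → illicit
/ku.pig/ — σ1 onset /k/, coda /∅/ ok; σ2 onset /p/, coda /g/ ok → licit
Licit: /vip/, /ku.pig/ → 2.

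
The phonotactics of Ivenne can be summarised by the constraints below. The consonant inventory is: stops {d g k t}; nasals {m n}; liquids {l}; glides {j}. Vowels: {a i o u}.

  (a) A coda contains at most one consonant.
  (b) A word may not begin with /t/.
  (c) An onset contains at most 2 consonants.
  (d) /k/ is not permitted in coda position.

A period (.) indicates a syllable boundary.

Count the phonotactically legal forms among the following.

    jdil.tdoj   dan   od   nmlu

3

jdil.tdoj — σ1 onset /jd/ (2C), coda /l/ ok; σ2 onset /td/ (2C), coda /j/ ok → phonotactically legal
dan — σ1 onset /d/, coda /n/ ok → phonotactically legal
od — σ1 onset /∅/, coda /d/ ok → phonotactically legal
nmlu — violates constraint (c): syllable 1 onset /nml/ has 3 consonants (> 2) → phonotactically illegal
Phonotactically legal: jdil.tdoj, dan, od → 3.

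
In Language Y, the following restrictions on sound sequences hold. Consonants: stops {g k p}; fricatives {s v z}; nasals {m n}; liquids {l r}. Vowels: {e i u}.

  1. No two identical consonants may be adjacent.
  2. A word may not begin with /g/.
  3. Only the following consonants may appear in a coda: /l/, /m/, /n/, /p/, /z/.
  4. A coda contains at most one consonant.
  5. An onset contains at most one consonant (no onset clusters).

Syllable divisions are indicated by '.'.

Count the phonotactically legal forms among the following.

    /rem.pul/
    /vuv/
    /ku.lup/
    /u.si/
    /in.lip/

4

/rem.pul/ — σ1 onset /r/, coda /m/ ok; σ2 onset /p/, coda /l/ ok → phonotactically legal
/vuv/ — violates constraint 3: syllable 1 coda contains /v/, which is not a licensed coda consonant → phonotactically illegal
/ku.lup/ — σ1 onset /k/, coda /∅/ ok; σ2 onset /l/, coda /p/ ok → phonotactically legal
/u.si/ — σ1 onset /∅/, coda /∅/ ok; σ2 onset /s/, coda /∅/ ok → phonotactically legal
/in.lip/ — σ1 onset /∅/, coda /n/ ok; σ2 onset /l/, coda /p/ ok → phonotactically legal
Phonotactically legal: /rem.pul/, /ku.lup/, /u.si/, /in.lip/ → 4.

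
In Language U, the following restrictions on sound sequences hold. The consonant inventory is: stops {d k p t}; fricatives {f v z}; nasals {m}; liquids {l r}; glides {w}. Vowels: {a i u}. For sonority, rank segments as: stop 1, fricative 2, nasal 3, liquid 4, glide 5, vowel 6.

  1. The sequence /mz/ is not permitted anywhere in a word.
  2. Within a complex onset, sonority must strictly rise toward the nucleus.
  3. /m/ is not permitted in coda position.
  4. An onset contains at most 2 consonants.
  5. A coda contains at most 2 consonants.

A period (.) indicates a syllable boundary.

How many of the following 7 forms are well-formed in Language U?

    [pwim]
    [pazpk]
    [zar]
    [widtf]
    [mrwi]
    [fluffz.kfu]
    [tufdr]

1

[pwim] — violates constraint 3: syllable 1 coda contains /m/ → ill-formed
[pazpk] — violates constraint 5: syllable 1 coda /zpk/ has 3 consonants (> 2) → ill-formed
[zar] — σ1 onset /z/, coda /r/ ok → well-formed
[widtf] — violates constraint 5: syllable 1 coda /dtf/ has 3 consonants (> 2) → ill-formed
[mrwi] — violates constraint 4: syllable 1 onset /mrw/ has 3 consonants (> 2) → ill-formed
[fluffz.kfu] — violates constraint 5: syllable 1 coda /ffz/ has 3 consonants (> 2) → ill-formed
[tufdr] — violates constraint 5: syllable 1 coda /fdr/ has 3 consonants (> 2) → ill-formed
Well-formed: [zar] → 1.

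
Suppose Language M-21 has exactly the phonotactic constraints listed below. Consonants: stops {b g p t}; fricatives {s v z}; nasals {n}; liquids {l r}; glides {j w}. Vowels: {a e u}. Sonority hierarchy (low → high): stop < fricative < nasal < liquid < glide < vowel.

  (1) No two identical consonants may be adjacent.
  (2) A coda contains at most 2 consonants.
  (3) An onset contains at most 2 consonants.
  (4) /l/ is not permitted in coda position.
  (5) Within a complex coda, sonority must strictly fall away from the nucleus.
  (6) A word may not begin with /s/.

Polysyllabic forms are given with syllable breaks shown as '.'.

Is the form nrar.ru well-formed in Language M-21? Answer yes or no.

nrar.ru — violates constraint 1: adjacent identical consonants /rr/ → ill-formed

no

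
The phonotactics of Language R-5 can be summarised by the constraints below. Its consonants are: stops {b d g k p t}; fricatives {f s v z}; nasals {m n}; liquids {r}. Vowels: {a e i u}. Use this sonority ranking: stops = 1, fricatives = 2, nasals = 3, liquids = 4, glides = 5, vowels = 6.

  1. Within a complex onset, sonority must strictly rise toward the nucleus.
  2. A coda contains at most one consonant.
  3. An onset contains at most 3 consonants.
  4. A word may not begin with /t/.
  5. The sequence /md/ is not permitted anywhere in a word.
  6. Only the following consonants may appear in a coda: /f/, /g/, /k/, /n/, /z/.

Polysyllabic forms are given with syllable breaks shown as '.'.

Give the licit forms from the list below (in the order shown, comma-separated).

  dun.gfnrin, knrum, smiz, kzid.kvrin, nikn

dun.gfnrin — violates constraint 3: syllable 2 onset /gfnr/ has 4 consonants (> 3) → illicit
knrum — violates constraint 6: syllable 1 coda contains /m/, which is not a licensed coda consonant → illicit
smiz — σ1 onset /sm/ (2→3 rises), coda /z/ ok → licit
kzid.kvrin — violates constraint 6: syllable 1 coda contains /d/, which is not a licensed coda consonant → illicit
nikn — violates constraint 2: syllable 1 coda /kn/ has 2 consonants (> 1) → illicit

smiz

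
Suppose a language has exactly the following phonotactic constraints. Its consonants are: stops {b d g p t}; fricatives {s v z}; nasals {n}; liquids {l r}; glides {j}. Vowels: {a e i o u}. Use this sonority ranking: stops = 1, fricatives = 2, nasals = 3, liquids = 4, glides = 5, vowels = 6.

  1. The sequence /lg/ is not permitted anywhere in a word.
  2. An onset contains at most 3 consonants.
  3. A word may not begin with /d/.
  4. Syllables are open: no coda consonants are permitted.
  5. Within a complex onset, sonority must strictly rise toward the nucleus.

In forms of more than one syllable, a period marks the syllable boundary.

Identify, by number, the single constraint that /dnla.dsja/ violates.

/dnla.dsja/: word begins with /d/.
This is a violation of constraint 3: "A word may not begin with /d/."
The remaining constraints (1, 2, 4, 5) are satisfied.

3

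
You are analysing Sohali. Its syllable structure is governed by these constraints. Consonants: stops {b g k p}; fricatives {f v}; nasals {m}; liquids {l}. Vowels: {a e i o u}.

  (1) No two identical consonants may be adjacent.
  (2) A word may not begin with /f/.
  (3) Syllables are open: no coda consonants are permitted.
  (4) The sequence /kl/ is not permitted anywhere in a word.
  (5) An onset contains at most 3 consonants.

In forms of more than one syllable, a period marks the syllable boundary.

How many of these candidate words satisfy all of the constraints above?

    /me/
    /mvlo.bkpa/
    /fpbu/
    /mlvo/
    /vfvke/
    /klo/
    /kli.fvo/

3

/me/ — σ1 onset /m/, coda /∅/ ok → licit
/mvlo.bkpa/ — σ1 onset /mvl/ (3C), coda /∅/ ok; σ2 onset /bkp/ (3C), coda /∅/ ok → licit
/fpbu/ — violates constraint 2: word begins with /f/ → illicit
/mlvo/ — σ1 onset /mlv/ (3C), coda /∅/ ok → licit
/vfvke/ — violates constraint 5: syllable 1 onset /vfvk/ has 4 consonants (> 3) → illicit
/klo/ — violates constraint 4: contains banned sequence /kl/ → illicit
/kli.fvo/ — violates constraint 4: contains banned sequence /kl/ → illicit
Licit: /me/, /mvlo.bkpa/, /mlvo/ → 3.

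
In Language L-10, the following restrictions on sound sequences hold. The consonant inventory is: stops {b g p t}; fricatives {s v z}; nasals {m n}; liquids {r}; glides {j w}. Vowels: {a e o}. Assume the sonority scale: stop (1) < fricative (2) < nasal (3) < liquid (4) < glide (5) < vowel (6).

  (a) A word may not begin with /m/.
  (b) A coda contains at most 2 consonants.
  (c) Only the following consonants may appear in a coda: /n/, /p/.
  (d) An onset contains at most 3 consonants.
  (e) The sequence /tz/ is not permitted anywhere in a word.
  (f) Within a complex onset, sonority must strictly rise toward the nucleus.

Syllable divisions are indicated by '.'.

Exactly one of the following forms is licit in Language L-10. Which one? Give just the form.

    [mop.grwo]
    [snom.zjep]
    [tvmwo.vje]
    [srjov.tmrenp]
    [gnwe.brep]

[gnwe.brep]

[mop.grwo] — violates constraint (a): word begins with /m/ → illicit
[snom.zjep] — violates constraint (c): syllable 1 coda contains /m/, which is not a licensed coda consonant → illicit
[tvmwo.vje] — violates constraint (d): syllable 1 onset /tvmw/ has 4 consonants (> 3) → illicit
[srjov.tmrenp] — violates constraint (c): syllable 1 coda contains /v/, which is not a licensed coda consonant → illicit
[gnwe.brep] — σ1 onset /gnw/ (1→3→5 rises), coda /∅/ ok; σ2 onset /br/ (1→4 rises), coda /p/ ok → licit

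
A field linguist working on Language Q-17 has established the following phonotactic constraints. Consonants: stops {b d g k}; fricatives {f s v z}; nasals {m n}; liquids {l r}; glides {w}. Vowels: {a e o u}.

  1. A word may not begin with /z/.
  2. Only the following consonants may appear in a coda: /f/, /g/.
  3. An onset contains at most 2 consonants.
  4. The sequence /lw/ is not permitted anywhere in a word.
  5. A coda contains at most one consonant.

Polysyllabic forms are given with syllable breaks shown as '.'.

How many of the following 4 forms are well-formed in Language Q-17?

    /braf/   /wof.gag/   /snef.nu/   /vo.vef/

4

/braf/ — σ1 onset /br/ (2C), coda /f/ ok → well-formed
/wof.gag/ — σ1 onset /w/, coda /f/ ok; σ2 onset /g/, coda /g/ ok → well-formed
/snef.nu/ — σ1 onset /sn/ (2C), coda /f/ ok; σ2 onset /n/, coda /∅/ ok → well-formed
/vo.vef/ — σ1 onset /v/, coda /∅/ ok; σ2 onset /v/, coda /f/ ok → well-formed
Well-formed: /braf/, /wof.gag/, /snef.nu/, /vo.vef/ → 4.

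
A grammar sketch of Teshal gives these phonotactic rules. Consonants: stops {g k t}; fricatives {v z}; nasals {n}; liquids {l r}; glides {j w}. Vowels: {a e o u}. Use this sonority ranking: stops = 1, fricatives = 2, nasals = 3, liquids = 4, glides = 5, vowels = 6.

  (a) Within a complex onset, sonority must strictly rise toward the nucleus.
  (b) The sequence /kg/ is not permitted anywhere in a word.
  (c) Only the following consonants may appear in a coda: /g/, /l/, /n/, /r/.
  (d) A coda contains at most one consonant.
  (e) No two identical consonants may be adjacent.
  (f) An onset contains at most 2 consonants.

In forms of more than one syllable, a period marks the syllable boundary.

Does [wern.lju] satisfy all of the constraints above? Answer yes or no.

no

[wern.lju] — violates constraint (d): syllable 1 coda /rn/ has 2 consonants (> 1) → ill-formed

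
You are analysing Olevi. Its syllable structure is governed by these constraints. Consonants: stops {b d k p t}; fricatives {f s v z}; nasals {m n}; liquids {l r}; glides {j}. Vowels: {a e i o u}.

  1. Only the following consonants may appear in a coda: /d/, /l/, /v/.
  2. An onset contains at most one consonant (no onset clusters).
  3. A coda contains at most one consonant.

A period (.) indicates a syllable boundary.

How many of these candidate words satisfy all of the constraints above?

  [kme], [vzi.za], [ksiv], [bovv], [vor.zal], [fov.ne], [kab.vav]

1

[kme] — violates constraint 2: syllable 1 onset /km/ has 2 consonants (> 1) → not permitted
[vzi.za] — violates constraint 2: syllable 1 onset /vz/ has 2 consonants (> 1) → not permitted
[ksiv] — violates constraint 2: syllable 1 onset /ks/ has 2 consonants (> 1) → not permitted
[bovv] — violates constraint 3: syllable 1 coda /vv/ has 2 consonants (> 1) → not permitted
[vor.zal] — violates constraint 1: syllable 1 coda contains /r/, which is not a licensed coda consonant → not permitted
[fov.ne] — σ1 onset /f/, coda /v/ ok; σ2 onset /n/, coda /∅/ ok → permitted
[kab.vav] — violates constraint 1: syllable 1 coda contains /b/, which is not a licensed coda consonant → not permitted
Permitted: [fov.ne] → 1.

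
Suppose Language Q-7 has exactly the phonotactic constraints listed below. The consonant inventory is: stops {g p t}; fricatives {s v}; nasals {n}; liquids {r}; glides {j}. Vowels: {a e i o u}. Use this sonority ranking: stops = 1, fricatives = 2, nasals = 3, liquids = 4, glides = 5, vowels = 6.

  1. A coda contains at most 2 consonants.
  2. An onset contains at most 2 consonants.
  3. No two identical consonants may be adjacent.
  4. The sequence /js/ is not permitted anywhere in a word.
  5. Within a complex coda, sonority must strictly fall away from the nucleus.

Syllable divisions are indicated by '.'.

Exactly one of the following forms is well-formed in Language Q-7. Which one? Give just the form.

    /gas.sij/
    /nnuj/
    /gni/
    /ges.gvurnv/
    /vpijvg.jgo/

/gni/

/gas.sij/ — violates constraint 3: adjacent identical consonants /ss/ → ill-formed
/nnuj/ — violates constraint 3: adjacent identical consonants /nn/ → ill-formed
/gni/ — σ1 onset /gn/ (2C), coda /∅/ ok → well-formed
/ges.gvurnv/ — violates constraint 1: syllable 2 coda /rnv/ has 3 consonants (> 2) → ill-formed
/vpijvg.jgo/ — violates constraint 1: syllable 1 coda /jvg/ has 3 consonants (> 2) → ill-formed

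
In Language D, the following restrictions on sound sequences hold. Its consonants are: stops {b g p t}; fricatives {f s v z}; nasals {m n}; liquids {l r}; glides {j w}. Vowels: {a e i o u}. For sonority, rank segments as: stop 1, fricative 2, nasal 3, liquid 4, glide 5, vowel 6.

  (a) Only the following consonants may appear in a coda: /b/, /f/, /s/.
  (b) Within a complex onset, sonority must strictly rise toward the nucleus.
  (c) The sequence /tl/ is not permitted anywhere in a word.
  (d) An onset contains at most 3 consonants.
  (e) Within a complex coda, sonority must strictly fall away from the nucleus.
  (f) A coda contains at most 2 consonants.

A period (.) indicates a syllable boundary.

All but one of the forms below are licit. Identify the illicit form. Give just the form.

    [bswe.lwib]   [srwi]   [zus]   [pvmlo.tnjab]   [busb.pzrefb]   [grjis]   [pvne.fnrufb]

[pvmlo.tnjab]

[bswe.lwib] — σ1 onset /bsw/ (1→2→5 rises), coda /∅/ ok; σ2 onset /lw/ (4→5 rises), coda /b/ ok → licit
[srwi] — σ1 onset /srw/ (2→4→5 rises), coda /∅/ ok → licit
[zus] — σ1 onset /z/, coda /s/ ok → licit
[pvmlo.tnjab] — violates constraint (d): syllable 1 onset /pvml/ has 4 consonants (> 3) → illicit
[busb.pzrefb] — σ1 onset /b/, coda /sb/ (2→1 falls) ok; σ2 onset /pzr/ (1→2→4 rises), coda /fb/ (2→1 falls) ok → licit
[grjis] — σ1 onset /grj/ (1→4→5 rises), coda /s/ ok → licit
[pvne.fnrufb] — σ1 onset /pvn/ (1→2→3 rises), coda /∅/ ok; σ2 onset /fnr/ (2→3→4 rises), coda /fb/ (2→1 falls) ok → licit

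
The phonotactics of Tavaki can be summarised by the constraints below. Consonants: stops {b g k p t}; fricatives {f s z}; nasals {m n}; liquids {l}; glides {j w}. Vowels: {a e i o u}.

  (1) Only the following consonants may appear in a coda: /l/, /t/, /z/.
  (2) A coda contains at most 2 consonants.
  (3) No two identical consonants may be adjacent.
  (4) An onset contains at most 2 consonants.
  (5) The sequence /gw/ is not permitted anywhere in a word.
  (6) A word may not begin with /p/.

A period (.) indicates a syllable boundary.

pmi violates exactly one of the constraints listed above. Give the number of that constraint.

6

pmi: word begins with /p/.
This is a violation of constraint 6: "A word may not begin with /p/."
The remaining constraints (1, 2, 3, 4, 5) are satisfied.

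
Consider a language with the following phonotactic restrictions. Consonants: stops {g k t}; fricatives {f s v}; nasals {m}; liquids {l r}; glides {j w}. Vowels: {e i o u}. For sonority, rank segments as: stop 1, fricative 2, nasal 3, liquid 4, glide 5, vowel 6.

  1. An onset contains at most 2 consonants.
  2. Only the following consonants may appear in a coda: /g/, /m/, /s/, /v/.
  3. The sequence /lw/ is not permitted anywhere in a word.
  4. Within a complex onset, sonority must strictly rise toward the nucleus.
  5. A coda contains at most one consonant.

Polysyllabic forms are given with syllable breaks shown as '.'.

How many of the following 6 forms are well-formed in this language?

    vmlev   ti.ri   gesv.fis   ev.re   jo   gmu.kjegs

3

vmlev — violates constraint 1: syllable 1 onset /vml/ has 3 consonants (> 2) → ill-formed
ti.ri — σ1 onset /t/, coda /∅/ ok; σ2 onset /r/, coda /∅/ ok → well-formed
gesv.fis — violates constraint 5: syllable 1 coda /sv/ has 2 consonants (> 1) → ill-formed
ev.re — σ1 onset /∅/, coda /v/ ok; σ2 onset /r/, coda /∅/ ok → well-formed
jo — σ1 onset /j/, coda /∅/ ok → well-formed
gmu.kjegs — violates constraint 5: syllable 2 coda /gs/ has 2 consonants (> 1) → ill-formed
Well-formed: ti.ri, ev.re, jo → 3.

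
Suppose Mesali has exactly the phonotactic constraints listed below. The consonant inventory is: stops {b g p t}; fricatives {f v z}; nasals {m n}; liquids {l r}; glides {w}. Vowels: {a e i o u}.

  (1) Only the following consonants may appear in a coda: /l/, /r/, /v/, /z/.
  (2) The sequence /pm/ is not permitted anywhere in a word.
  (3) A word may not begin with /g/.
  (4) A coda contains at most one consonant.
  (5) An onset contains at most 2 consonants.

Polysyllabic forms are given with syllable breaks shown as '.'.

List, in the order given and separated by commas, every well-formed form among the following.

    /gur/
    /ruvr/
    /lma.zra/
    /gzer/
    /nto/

/gur/ — violates constraint 3: word begins with /g/ → ill-formed
/ruvr/ — violates constraint 4: syllable 1 coda /vr/ has 2 consonants (> 1) → ill-formed
/lma.zra/ — σ1 onset /lm/ (2C), coda /∅/ ok; σ2 onset /zr/ (2C), coda /∅/ ok → well-formed
/gzer/ — violates constraint 3: word begins with /g/ → ill-formed
/nto/ — σ1 onset /nt/ (2C), coda /∅/ ok → well-formed

/lma.zra/, /nto/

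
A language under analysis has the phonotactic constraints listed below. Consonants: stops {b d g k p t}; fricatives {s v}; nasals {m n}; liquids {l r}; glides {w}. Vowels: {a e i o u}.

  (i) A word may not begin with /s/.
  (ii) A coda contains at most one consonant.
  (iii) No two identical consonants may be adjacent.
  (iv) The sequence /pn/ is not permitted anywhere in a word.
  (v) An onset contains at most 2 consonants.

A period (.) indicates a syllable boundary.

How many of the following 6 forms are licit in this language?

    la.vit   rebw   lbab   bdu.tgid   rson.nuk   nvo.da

la.vit — σ1 onset /l/, coda /∅/ ok; σ2 onset /v/, coda /t/ ok → licit
rebw — violates constraint (ii): syllable 1 coda /bw/ has 2 consonants (> 1) → illicit
lbab — σ1 onset /lb/ (2C), coda /b/ ok → licit
bdu.tgid — σ1 onset /bd/ (2C), coda /∅/ ok; σ2 onset /tg/ (2C), coda /d/ ok → licit
rson.nuk — violates constraint (iii): adjacent identical consonants /nn/ → illicit
nvo.da — σ1 onset /nv/ (2C), coda /∅/ ok; σ2 onset /d/, coda /∅/ ok → licit
Licit: la.vit, lbab, bdu.tgid, nvo.da → 4.

4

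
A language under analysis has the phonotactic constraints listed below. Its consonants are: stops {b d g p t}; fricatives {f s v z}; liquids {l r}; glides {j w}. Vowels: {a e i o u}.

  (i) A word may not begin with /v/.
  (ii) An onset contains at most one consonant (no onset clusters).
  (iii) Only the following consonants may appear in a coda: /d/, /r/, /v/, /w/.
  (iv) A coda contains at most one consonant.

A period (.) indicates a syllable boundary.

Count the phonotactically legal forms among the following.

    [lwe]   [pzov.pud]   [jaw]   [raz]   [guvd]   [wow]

[lwe] — violates constraint (ii): syllable 1 onset /lw/ has 2 consonants (> 1) → phonotactically illegal
[pzov.pud] — violates constraint (ii): syllable 1 onset /pz/ has 2 consonants (> 1) → phonotactically illegal
[jaw] — σ1 onset /j/, coda /w/ ok → phonotactically legal
[raz] — violates constraint (iii): syllable 1 coda contains /z/, which is not a licensed coda consonant → phonotactically illegal
[guvd] — violates constraint (iv): syllable 1 coda /vd/ has 2 consonants (> 1) → phonotactically illegal
[wow] — σ1 onset /w/, coda /w/ ok → phonotactically legal
Phonotactically legal: [jaw], [wow] → 2.

2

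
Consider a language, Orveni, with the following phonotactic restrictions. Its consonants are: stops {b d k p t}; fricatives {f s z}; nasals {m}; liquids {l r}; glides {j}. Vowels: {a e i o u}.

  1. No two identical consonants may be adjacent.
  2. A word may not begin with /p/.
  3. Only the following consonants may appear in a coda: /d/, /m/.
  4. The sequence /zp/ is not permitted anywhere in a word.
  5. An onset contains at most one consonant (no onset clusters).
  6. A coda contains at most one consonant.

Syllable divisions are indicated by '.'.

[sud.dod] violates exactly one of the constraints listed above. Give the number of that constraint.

[sud.dod]: adjacent identical consonants /dd/.
This is a violation of constraint 1: "No two identical consonants may be adjacent."
The remaining constraints (2, 3, 4, 5, 6) are satisfied.

1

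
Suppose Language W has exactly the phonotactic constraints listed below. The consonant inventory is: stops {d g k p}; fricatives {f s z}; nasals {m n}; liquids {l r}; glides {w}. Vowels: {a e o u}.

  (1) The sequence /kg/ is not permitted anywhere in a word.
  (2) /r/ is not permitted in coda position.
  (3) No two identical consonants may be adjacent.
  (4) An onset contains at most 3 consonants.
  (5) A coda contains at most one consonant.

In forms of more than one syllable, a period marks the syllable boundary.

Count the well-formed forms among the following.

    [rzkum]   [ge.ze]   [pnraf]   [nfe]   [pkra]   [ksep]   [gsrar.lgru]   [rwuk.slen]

7

[rzkum] — σ1 onset /rzk/ (3C), coda /m/ ok → well-formed
[ge.ze] — σ1 onset /g/, coda /∅/ ok; σ2 onset /z/, coda /∅/ ok → well-formed
[pnraf] — σ1 onset /pnr/ (3C), coda /f/ ok → well-formed
[nfe] — σ1 onset /nf/ (2C), coda /∅/ ok → well-formed
[pkra] — σ1 onset /pkr/ (3C), coda /∅/ ok → well-formed
[ksep] — σ1 onset /ks/ (2C), coda /p/ ok → well-formed
[gsrar.lgru] — violates constraint 2: syllable 1 coda contains /r/ → ill-formed
[rwuk.slen] — σ1 onset /rw/ (2C), coda /k/ ok; σ2 onset /sl/ (2C), coda /n/ ok → well-formed
Well-formed: [rzkum], [ge.ze], [pnraf], [nfe], [pkra], [ksep], [rwuk.slen] → 7.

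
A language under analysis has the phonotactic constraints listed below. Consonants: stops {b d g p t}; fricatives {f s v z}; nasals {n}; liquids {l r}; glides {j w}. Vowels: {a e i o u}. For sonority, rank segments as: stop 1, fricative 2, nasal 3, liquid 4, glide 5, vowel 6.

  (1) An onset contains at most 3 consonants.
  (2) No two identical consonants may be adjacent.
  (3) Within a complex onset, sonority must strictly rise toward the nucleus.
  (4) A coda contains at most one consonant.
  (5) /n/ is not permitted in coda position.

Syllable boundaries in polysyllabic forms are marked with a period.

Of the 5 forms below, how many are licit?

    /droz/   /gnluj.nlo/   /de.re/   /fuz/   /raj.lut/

5

/droz/ — σ1 onset /dr/ (1→4 rises), coda /z/ ok → licit
/gnluj.nlo/ — σ1 onset /gnl/ (1→3→4 rises), coda /j/ ok; σ2 onset /nl/ (3→4 rises), coda /∅/ ok → licit
/de.re/ — σ1 onset /d/, coda /∅/ ok; σ2 onset /r/, coda /∅/ ok → licit
/fuz/ — σ1 onset /f/, coda /z/ ok → licit
/raj.lut/ — σ1 onset /r/, coda /j/ ok; σ2 onset /l/, coda /t/ ok → licit
Licit: /droz/, /gnluj.nlo/, /de.re/, /fuz/, /raj.lut/ → 5.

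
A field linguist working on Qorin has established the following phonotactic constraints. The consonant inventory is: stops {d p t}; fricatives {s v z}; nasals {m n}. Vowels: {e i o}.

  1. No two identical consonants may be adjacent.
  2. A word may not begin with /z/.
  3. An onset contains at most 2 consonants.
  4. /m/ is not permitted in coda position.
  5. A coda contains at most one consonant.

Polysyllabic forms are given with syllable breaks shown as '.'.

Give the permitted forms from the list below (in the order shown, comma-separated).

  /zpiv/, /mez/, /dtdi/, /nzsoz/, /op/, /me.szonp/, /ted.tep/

/zpiv/ — violates constraint 2: word begins with /z/ → not permitted
/mez/ — σ1 onset /m/, coda /z/ ok → permitted
/dtdi/ — violates constraint 3: syllable 1 onset /dtd/ has 3 consonants (> 2) → not permitted
/nzsoz/ — violates constraint 3: syllable 1 onset /nzs/ has 3 consonants (> 2) → not permitted
/op/ — σ1 onset /∅/, coda /p/ ok → permitted
/me.szonp/ — violates constraint 5: syllable 2 coda /np/ has 2 consonants (> 1) → not permitted
/ted.tep/ — σ1 onset /t/, coda /d/ ok; σ2 onset /t/, coda /p/ ok → permitted

/mez/, /op/, /ted.tep/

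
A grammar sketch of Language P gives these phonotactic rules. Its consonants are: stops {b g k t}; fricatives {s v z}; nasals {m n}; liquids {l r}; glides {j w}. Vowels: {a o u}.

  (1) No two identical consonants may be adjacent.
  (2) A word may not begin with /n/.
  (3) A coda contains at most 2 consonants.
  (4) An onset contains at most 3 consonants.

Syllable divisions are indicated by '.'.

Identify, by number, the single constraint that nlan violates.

nlan: word begins with /n/.
This is a violation of constraint 2: "A word may not begin with /n/."
The remaining constraints (1, 3, 4) are satisfied.

2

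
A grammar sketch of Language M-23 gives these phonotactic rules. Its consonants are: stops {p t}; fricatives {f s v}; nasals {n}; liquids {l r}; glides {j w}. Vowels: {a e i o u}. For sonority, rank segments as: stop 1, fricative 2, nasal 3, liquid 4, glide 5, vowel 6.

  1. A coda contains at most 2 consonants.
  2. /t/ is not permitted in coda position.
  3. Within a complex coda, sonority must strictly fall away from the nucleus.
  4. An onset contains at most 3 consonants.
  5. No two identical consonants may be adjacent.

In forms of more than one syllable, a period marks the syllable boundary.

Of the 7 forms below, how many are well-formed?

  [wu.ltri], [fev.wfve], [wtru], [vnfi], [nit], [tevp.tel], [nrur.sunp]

[wu.ltri] — σ1 onset /w/, coda /∅/ ok; σ2 onset /ltr/ (3C), coda /∅/ ok → well-formed
[fev.wfve] — σ1 onset /f/, coda /v/ ok; σ2 onset /wfv/ (3C), coda /∅/ ok → well-formed
[wtru] — σ1 onset /wtr/ (3C), coda /∅/ ok → well-formed
[vnfi] — σ1 onset /vnf/ (3C), coda /∅/ ok → well-formed
[nit] — violates constraint 2: syllable 1 coda contains /t/ → ill-formed
[tevp.tel] — σ1 onset /t/, coda /vp/ (2→1 falls) ok; σ2 onset /t/, coda /l/ ok → well-formed
[nrur.sunp] — σ1 onset /nr/ (2C), coda /r/ ok; σ2 onset /s/, coda /np/ (3→1 falls) ok → well-formed
Well-formed: [wu.ltri], [fev.wfve], [wtru], [vnfi], [tevp.tel], [nrur.sunp] → 6.

6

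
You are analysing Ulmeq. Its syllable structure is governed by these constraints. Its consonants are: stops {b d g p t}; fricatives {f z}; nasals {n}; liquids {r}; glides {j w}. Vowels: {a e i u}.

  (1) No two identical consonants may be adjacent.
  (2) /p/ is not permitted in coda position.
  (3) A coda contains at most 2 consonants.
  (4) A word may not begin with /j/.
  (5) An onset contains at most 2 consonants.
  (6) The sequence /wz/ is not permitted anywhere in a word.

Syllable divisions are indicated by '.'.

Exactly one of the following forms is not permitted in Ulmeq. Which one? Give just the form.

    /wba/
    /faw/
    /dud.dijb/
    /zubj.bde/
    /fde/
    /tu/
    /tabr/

/dud.dijb/

/wba/ — σ1 onset /wb/ (2C), coda /∅/ ok → permitted
/faw/ — σ1 onset /f/, coda /w/ ok → permitted
/dud.dijb/ — violates constraint 1: adjacent identical consonants /dd/ → not permitted
/zubj.bde/ — σ1 onset /z/, coda /bj/ (2C) ok; σ2 onset /bd/ (2C), coda /∅/ ok → permitted
/fde/ — σ1 onset /fd/ (2C), coda /∅/ ok → permitted
/tu/ — σ1 onset /t/, coda /∅/ ok → permitted
/tabr/ — σ1 onset /t/, coda /br/ (2C) ok → permitted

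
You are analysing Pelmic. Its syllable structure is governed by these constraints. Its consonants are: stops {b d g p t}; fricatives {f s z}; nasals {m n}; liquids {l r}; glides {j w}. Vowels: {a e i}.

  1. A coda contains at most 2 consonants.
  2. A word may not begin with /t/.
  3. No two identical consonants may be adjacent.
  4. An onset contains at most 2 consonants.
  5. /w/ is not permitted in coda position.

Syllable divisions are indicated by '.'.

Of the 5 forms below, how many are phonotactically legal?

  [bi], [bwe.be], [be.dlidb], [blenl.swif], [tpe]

[bi] — σ1 onset /b/, coda /∅/ ok → phonotactically legal
[bwe.be] — σ1 onset /bw/ (2C), coda /∅/ ok; σ2 onset /b/, coda /∅/ ok → phonotactically legal
[be.dlidb] — σ1 onset /b/, coda /∅/ ok; σ2 onset /dl/ (2C), coda /db/ (2C) ok → phonotactically legal
[blenl.swif] — σ1 onset /bl/ (2C), coda /nl/ (2C) ok; σ2 onset /sw/ (2C), coda /f/ ok → phonotactically legal
[tpe] — violates constraint 2: word begins with /t/ → phonotactically illegal
Phonotactically legal: [bi], [bwe.be], [be.dlidb], [blenl.swif] → 4.

4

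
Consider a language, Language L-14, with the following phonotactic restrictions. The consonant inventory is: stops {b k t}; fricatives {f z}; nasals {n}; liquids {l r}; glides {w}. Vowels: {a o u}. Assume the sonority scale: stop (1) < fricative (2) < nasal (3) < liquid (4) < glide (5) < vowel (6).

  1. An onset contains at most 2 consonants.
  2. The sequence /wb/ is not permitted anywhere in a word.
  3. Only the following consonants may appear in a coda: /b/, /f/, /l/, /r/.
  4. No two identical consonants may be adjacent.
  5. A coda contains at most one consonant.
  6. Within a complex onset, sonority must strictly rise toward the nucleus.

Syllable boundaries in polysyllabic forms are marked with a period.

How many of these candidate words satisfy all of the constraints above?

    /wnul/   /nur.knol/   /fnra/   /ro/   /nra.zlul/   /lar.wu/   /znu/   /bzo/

6

/wnul/ — violates constraint 6: syllable 1 onset /wn/: /w/ (glide, 5) → /n/ (nasal, 3) does not rise → illicit
/nur.knol/ — σ1 onset /n/, coda /r/ ok; σ2 onset /kn/ (1→3 rises), coda /l/ ok → licit
/fnra/ — violates constraint 1: syllable 1 onset /fnr/ has 3 consonants (> 2) → illicit
/ro/ — σ1 onset /r/, coda /∅/ ok → licit
/nra.zlul/ — σ1 onset /nr/ (3→4 rises), coda /∅/ ok; σ2 onset /zl/ (2→4 rises), coda /l/ ok → licit
/lar.wu/ — σ1 onset /l/, coda /r/ ok; σ2 onset /w/, coda /∅/ ok → licit
/znu/ — σ1 onset /zn/ (2→3 rises), coda /∅/ ok → licit
/bzo/ — σ1 onset /bz/ (1→2 rises), coda /∅/ ok → licit
Licit: /nur.knol/, /ro/, /nra.zlul/, /lar.wu/, /znu/, /bzo/ → 6.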